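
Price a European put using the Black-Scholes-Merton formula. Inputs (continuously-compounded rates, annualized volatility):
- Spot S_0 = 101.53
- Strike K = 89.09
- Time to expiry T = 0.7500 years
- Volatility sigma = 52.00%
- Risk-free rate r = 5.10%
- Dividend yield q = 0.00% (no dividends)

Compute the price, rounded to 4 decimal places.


Answer: Price = 9.9277

Derivation:
d1 = (ln(S/K) + (r - q + 0.5*sigma^2) * T) / (sigma * sqrt(T)) = 0.60034930
d2 = d1 - sigma * sqrt(T) = 0.15001609
exp(-rT) = 0.96247229; exp(-qT) = 1.00000000
P = K * exp(-rT) * N(-d2) - S_0 * exp(-qT) * N(-d1)
N(-d1) = 0.27413674; N(-d2) = 0.44037596
P = 89.0900 * 0.96247229 * 0.44037596 - 101.5300 * 1.00000000 * 0.27413674 = 9.9277


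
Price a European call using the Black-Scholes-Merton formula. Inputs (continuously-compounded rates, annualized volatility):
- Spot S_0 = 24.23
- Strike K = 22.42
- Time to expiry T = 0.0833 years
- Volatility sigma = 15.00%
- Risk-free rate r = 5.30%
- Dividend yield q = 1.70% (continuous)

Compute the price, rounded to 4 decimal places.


Answer: Price = 1.8867

Derivation:
d1 = (ln(S/K) + (r - q + 0.5*sigma^2) * T) / (sigma * sqrt(T)) = 1.88424870
d2 = d1 - sigma * sqrt(T) = 1.84095609
exp(-rT) = 0.99559483; exp(-qT) = 0.99858490
C = S_0 * exp(-qT) * N(d1) - K * exp(-rT) * N(d2)
N(d1) = 0.97023433; N(d2) = 0.96718600
C = 24.2300 * 0.99858490 * 0.97023433 - 22.4200 * 0.99559483 * 0.96718600 = 1.8867


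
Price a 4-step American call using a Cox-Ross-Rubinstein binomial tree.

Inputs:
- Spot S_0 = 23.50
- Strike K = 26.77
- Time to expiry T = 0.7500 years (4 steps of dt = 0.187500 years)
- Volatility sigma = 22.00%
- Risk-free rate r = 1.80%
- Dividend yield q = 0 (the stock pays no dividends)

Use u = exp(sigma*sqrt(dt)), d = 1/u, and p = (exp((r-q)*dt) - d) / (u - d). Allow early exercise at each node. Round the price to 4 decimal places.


Answer: Price = V(0,0) = 0.8480

Derivation:
dt = T/N = 0.187500
u = exp(sigma*sqrt(dt)) = 1.099948; d = 1/u = 0.909134
p = (exp((r-q)*dt) - d) / (u - d) = 0.493920
Discount per step: exp(-r*dt) = 0.996631
Stock lattice S(k, i) with i counting down-moves:
  k=0: S(0,0) = 23.5000
  k=1: S(1,0) = 25.8488; S(1,1) = 21.3646
  k=2: S(2,0) = 28.4323; S(2,1) = 23.5000; S(2,2) = 19.4233
  k=3: S(3,0) = 31.2741; S(3,1) = 25.8488; S(3,2) = 21.3646; S(3,3) = 17.6584
  k=4: S(4,0) = 34.3998; S(4,1) = 28.4323; S(4,2) = 23.5000; S(4,3) = 19.4233; S(4,4) = 16.0539
Terminal payoffs V(N, i) = max(S_T - K, 0):
  V(4,0) = 7.629829; V(4,1) = 1.662305; V(4,2) = 0.000000; V(4,3) = 0.000000; V(4,4) = 0.000000
Backward induction: V(k, i) = exp(-r*dt) * [p * V(k+1, i) + (1-p) * V(k+1, i+1)]; then take max(V_cont, immediate exercise) for American.
  V(3,0) = exp(-r*dt) * [p*7.629829 + (1-p)*1.662305] = 4.594250; exercise = 4.504054; V(3,0) = max -> 4.594250
  V(3,1) = exp(-r*dt) * [p*1.662305 + (1-p)*0.000000] = 0.818279; exercise = 0.000000; V(3,1) = max -> 0.818279
  V(3,2) = exp(-r*dt) * [p*0.000000 + (1-p)*0.000000] = 0.000000; exercise = 0.000000; V(3,2) = max -> 0.000000
  V(3,3) = exp(-r*dt) * [p*0.000000 + (1-p)*0.000000] = 0.000000; exercise = 0.000000; V(3,3) = max -> 0.000000
  V(2,0) = exp(-r*dt) * [p*4.594250 + (1-p)*0.818279] = 2.674264; exercise = 1.662305; V(2,0) = max -> 2.674264
  V(2,1) = exp(-r*dt) * [p*0.818279 + (1-p)*0.000000] = 0.402802; exercise = 0.000000; V(2,1) = max -> 0.402802
  V(2,2) = exp(-r*dt) * [p*0.000000 + (1-p)*0.000000] = 0.000000; exercise = 0.000000; V(2,2) = max -> 0.000000
  V(1,0) = exp(-r*dt) * [p*2.674264 + (1-p)*0.402802] = 1.519584; exercise = 0.000000; V(1,0) = max -> 1.519584
  V(1,1) = exp(-r*dt) * [p*0.402802 + (1-p)*0.000000] = 0.198282; exercise = 0.000000; V(1,1) = max -> 0.198282
  V(0,0) = exp(-r*dt) * [p*1.519584 + (1-p)*0.198282] = 0.848032; exercise = 0.000000; V(0,0) = max -> 0.848032


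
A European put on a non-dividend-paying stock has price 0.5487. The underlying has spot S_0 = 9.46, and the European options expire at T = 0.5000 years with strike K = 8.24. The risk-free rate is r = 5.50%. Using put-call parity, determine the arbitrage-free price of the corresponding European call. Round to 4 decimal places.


Answer: Call price = 1.9922

Derivation:
Put-call parity: C - P = S_0 * exp(-qT) - K * exp(-rT).
S_0 * exp(-qT) = 9.4600 * 1.00000000 = 9.46000000
K * exp(-rT) = 8.2400 * 0.97287468 = 8.01648738
C = P + S*exp(-qT) - K*exp(-rT)
C = 0.5487 + 9.46000000 - 8.01648738 = 1.9922


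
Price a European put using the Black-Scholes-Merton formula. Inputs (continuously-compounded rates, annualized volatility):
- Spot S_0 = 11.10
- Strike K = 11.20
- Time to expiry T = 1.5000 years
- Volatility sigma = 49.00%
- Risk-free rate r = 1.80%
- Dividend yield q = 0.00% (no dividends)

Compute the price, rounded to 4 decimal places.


d1 = (ln(S/K) + (r - q + 0.5*sigma^2) * T) / (sigma * sqrt(T)) = 0.33010845
d2 = d1 - sigma * sqrt(T) = -0.27001654
exp(-rT) = 0.97336124; exp(-qT) = 1.00000000
P = K * exp(-rT) * N(-d2) - S_0 * exp(-qT) * N(-d1)
N(-d1) = 0.37065901; N(-d2) = 0.60642623
P = 11.2000 * 0.97336124 * 0.60642623 - 11.1000 * 1.00000000 * 0.37065901 = 2.4967

Answer: Price = 2.4967


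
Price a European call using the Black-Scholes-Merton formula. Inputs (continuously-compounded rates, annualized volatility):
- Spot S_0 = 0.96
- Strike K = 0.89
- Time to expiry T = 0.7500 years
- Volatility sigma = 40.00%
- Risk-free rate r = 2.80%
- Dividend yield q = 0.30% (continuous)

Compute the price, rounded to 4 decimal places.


d1 = (ln(S/K) + (r - q + 0.5*sigma^2) * T) / (sigma * sqrt(T)) = 0.44589287
d2 = d1 - sigma * sqrt(T) = 0.09948271
exp(-rT) = 0.97921896; exp(-qT) = 0.99775253
C = S_0 * exp(-qT) * N(d1) - K * exp(-rT) * N(d2)
N(d1) = 0.67216268; N(d2) = 0.53962249
C = 0.9600 * 0.99775253 * 0.67216268 - 0.8900 * 0.97921896 * 0.53962249 = 0.1735

Answer: Price = 0.1735


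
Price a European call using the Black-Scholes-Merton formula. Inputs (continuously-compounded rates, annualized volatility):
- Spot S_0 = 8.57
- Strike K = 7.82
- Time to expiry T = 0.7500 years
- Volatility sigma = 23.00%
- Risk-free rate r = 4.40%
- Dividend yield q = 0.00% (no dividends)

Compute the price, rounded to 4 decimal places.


d1 = (ln(S/K) + (r - q + 0.5*sigma^2) * T) / (sigma * sqrt(T)) = 0.72505493
d2 = d1 - sigma * sqrt(T) = 0.52586909
exp(-rT) = 0.96753856; exp(-qT) = 1.00000000
C = S_0 * exp(-qT) * N(d1) - K * exp(-rT) * N(d2)
N(d1) = 0.76579083; N(d2) = 0.70051042
C = 8.5700 * 1.00000000 * 0.76579083 - 7.8200 * 0.96753856 * 0.70051042 = 1.2627

Answer: Price = 1.2627


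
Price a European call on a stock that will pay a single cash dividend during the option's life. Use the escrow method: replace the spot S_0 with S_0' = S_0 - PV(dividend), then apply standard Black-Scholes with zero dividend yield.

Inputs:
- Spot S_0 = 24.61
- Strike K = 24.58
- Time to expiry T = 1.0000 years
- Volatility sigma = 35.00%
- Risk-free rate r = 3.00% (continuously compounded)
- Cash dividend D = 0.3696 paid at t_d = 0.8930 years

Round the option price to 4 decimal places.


Answer: Price = 3.5433

Derivation:
PV(D) = D * exp(-r * t_d) = 0.3696 * 0.97356567 = 0.35982987
S_0' = S_0 - PV(D) = 24.6100 - 0.35982987 = 24.25017013
d1 = (ln(S_0'/K) + (r + sigma^2/2)*T) / (sigma*sqrt(T)) = 0.22211580
d2 = d1 - sigma*sqrt(T) = -0.12788420
exp(-rT) = 0.97044553
N(d1) = 0.58788813; N(d2) = 0.44912031
C = S_0' * N(d1) - K * exp(-rT) * N(d2) = 24.25017013 * 0.58788813 - 24.5800 * 0.97044553 * 0.44912031 = 3.5433


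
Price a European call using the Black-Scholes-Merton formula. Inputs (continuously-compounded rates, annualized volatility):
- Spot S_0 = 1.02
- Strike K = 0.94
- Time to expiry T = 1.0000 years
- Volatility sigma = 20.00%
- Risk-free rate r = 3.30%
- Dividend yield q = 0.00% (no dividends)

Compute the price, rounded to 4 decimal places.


Answer: Price = 0.1443

Derivation:
d1 = (ln(S/K) + (r - q + 0.5*sigma^2) * T) / (sigma * sqrt(T)) = 0.67339016
d2 = d1 - sigma * sqrt(T) = 0.47339016
exp(-rT) = 0.96753856; exp(-qT) = 1.00000000
C = S_0 * exp(-qT) * N(d1) - K * exp(-rT) * N(d2)
N(d1) = 0.74965044; N(d2) = 0.68203257
C = 1.0200 * 1.00000000 * 0.74965044 - 0.9400 * 0.96753856 * 0.68203257 = 0.1443


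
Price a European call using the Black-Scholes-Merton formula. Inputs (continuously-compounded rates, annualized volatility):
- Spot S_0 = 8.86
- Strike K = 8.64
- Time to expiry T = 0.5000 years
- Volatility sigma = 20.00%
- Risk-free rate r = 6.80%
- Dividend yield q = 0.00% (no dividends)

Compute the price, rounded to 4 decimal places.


d1 = (ln(S/K) + (r - q + 0.5*sigma^2) * T) / (sigma * sqrt(T)) = 0.48892320
d2 = d1 - sigma * sqrt(T) = 0.34750184
exp(-rT) = 0.96657150; exp(-qT) = 1.00000000
C = S_0 * exp(-qT) * N(d1) - K * exp(-rT) * N(d2)
N(d1) = 0.68755196; N(d2) = 0.63589283
C = 8.8600 * 1.00000000 * 0.68755196 - 8.6400 * 0.96657150 * 0.63589283 = 0.7813

Answer: Price = 0.7813


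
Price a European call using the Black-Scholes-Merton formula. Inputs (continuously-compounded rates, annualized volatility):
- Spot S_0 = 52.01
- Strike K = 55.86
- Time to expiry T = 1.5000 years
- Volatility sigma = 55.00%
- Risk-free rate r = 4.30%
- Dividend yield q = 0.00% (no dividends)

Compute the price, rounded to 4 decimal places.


Answer: Price = 13.5848

Derivation:
d1 = (ln(S/K) + (r - q + 0.5*sigma^2) * T) / (sigma * sqrt(T)) = 0.32654288
d2 = d1 - sigma * sqrt(T) = -0.34706680
exp(-rT) = 0.93753611; exp(-qT) = 1.00000000
C = S_0 * exp(-qT) * N(d1) - K * exp(-rT) * N(d2)
N(d1) = 0.62799318; N(d2) = 0.36427057
C = 52.0100 * 1.00000000 * 0.62799318 - 55.8600 * 0.93753611 * 0.36427057 = 13.5848


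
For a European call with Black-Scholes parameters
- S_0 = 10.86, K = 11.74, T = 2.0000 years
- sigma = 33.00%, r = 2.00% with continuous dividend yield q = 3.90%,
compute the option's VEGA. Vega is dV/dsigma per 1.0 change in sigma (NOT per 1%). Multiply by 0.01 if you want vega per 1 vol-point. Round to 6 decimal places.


d1 = -0.0150324471; d2 = -0.4817229227
phi(d1) = 0.3988972076; exp(-qT) = 0.9249644265; exp(-rT) = 0.9607894392
Vega = S * exp(-qT) * phi(d1) * sqrt(T) = 10.8600 * 0.9249644265 * 0.3988972076 * 1.4142135624 = 5.666708

Answer: Vega = 5.666708


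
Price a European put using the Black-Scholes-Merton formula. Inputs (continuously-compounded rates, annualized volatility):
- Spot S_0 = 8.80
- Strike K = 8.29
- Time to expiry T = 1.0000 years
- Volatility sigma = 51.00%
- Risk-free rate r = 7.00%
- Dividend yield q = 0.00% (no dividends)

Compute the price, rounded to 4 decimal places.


d1 = (ln(S/K) + (r - q + 0.5*sigma^2) * T) / (sigma * sqrt(T)) = 0.50931716
d2 = d1 - sigma * sqrt(T) = -0.00068284
exp(-rT) = 0.93239382; exp(-qT) = 1.00000000
P = K * exp(-rT) * N(-d2) - S_0 * exp(-qT) * N(-d1)
N(-d1) = 0.30526497; N(-d2) = 0.50027241
P = 8.2900 * 0.93239382 * 0.50027241 - 8.8000 * 1.00000000 * 0.30526497 = 1.1805

Answer: Price = 1.1805


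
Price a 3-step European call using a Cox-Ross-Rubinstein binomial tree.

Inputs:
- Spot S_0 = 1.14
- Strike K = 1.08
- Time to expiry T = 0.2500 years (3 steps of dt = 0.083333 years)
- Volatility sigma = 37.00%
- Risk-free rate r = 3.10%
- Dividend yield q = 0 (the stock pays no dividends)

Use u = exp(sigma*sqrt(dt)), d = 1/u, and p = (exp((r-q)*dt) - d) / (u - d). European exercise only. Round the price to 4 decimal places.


Answer: Price = V(0,0) = 0.1237

Derivation:
dt = T/N = 0.083333
u = exp(sigma*sqrt(dt)) = 1.112723; d = 1/u = 0.898697
p = (exp((r-q)*dt) - d) / (u - d) = 0.485409
Discount per step: exp(-r*dt) = 0.997420
Stock lattice S(k, i) with i counting down-moves:
  k=0: S(0,0) = 1.1400
  k=1: S(1,0) = 1.2685; S(1,1) = 1.0245
  k=2: S(2,0) = 1.4115; S(2,1) = 1.1400; S(2,2) = 0.9207
  k=3: S(3,0) = 1.5706; S(3,1) = 1.2685; S(3,2) = 1.0245; S(3,3) = 0.8275
Terminal payoffs V(N, i) = max(S_T - K, 0):
  V(3,0) = 0.490600; V(3,1) = 0.188504; V(3,2) = 0.000000; V(3,3) = 0.000000
Backward induction: V(k, i) = exp(-r*dt) * [p * V(k+1, i) + (1-p) * V(k+1, i+1)].
  V(2,0) = exp(-r*dt) * [p*0.490600 + (1-p)*0.188504] = 0.334279
  V(2,1) = exp(-r*dt) * [p*0.188504 + (1-p)*0.000000] = 0.091265
  V(2,2) = exp(-r*dt) * [p*0.000000 + (1-p)*0.000000] = 0.000000
  V(1,0) = exp(-r*dt) * [p*0.334279 + (1-p)*0.091265] = 0.208687
  V(1,1) = exp(-r*dt) * [p*0.091265 + (1-p)*0.000000] = 0.044187
  V(0,0) = exp(-r*dt) * [p*0.208687 + (1-p)*0.044187] = 0.123716


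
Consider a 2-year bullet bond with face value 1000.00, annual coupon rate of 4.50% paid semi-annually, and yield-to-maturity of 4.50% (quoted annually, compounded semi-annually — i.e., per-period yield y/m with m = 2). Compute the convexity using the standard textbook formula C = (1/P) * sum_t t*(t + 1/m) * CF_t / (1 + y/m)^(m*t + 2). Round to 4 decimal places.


Coupon per period c = face * coupon_rate / m = 22.500000
Periods per year m = 2; per-period yield y/m = 0.022500
Number of cashflows N = 4
Cashflows (t years, CF_t, discount factor 1/(1+y/m)^(m*t), PV):
  t = 0.5000: CF_t = 22.500000, DF = 0.977995, PV = 22.004890
  t = 1.0000: CF_t = 22.500000, DF = 0.956474, PV = 21.520675
  t = 1.5000: CF_t = 22.500000, DF = 0.935427, PV = 21.047115
  t = 2.0000: CF_t = 1022.500000, DF = 0.914843, PV = 935.427321
Price P = sum_t PV_t = 1000.000000
Convexity numerator sum_t t*(t + 1/m) * CF_t / (1+y/m)^(m*t + 2):
  t = 0.5000: term = 10.523557
  t = 1.0000: term = 30.875963
  t = 1.5000: term = 60.393081
  t = 2.0000: term = 4473.561590
Convexity = (1/P) * sum = 4575.354192 / 1000.000000 = 4.575354

Answer: Convexity = 4.5754


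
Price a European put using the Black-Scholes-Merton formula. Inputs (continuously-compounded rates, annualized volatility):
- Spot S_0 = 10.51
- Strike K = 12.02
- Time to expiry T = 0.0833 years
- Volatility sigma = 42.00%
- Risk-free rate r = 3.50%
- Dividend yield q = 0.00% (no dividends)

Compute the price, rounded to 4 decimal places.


Answer: Price = 1.5714

Derivation:
d1 = (ln(S/K) + (r - q + 0.5*sigma^2) * T) / (sigma * sqrt(T)) = -1.02279240
d2 = d1 - sigma * sqrt(T) = -1.14401170
exp(-rT) = 0.99708875; exp(-qT) = 1.00000000
P = K * exp(-rT) * N(-d2) - S_0 * exp(-qT) * N(-d1)
N(-d1) = 0.84679699; N(-d2) = 0.87369061
P = 12.0200 * 0.99708875 * 0.87369061 - 10.5100 * 1.00000000 * 0.84679699 = 1.5714


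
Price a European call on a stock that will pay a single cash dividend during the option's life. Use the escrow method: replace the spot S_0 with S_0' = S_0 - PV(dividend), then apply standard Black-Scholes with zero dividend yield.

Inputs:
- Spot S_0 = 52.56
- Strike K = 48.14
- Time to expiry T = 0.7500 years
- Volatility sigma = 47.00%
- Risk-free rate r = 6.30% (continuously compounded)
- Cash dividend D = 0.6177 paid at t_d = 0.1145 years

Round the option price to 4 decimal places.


Answer: Price = 11.2596

Derivation:
PV(D) = D * exp(-r * t_d) = 0.6177 * 0.99281245 = 0.61326025
S_0' = S_0 - PV(D) = 52.5600 - 0.61326025 = 51.94673975
d1 = (ln(S_0'/K) + (r + sigma^2/2)*T) / (sigma*sqrt(T)) = 0.50657702
d2 = d1 - sigma*sqrt(T) = 0.09954508
exp(-rT) = 0.95384891
N(d1) = 0.69377418; N(d2) = 0.53964725
C = S_0' * N(d1) - K * exp(-rT) * N(d2) = 51.94673975 * 0.69377418 - 48.1400 * 0.95384891 * 0.53964725 = 11.2596


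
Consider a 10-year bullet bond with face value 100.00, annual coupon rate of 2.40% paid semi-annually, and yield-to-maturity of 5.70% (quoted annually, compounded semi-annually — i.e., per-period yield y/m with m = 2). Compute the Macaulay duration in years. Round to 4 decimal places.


Coupon per period c = face * coupon_rate / m = 1.200000
Periods per year m = 2; per-period yield y/m = 0.028500
Number of cashflows N = 20
Cashflows (t years, CF_t, discount factor 1/(1+y/m)^(m*t), PV):
  t = 0.5000: CF_t = 1.200000, DF = 0.972290, PV = 1.166748
  t = 1.0000: CF_t = 1.200000, DF = 0.945347, PV = 1.134417
  t = 1.5000: CF_t = 1.200000, DF = 0.919152, PV = 1.102982
  t = 2.0000: CF_t = 1.200000, DF = 0.893682, PV = 1.072418
  t = 2.5000: CF_t = 1.200000, DF = 0.868917, PV = 1.042701
  t = 3.0000: CF_t = 1.200000, DF = 0.844840, PV = 1.013807
  t = 3.5000: CF_t = 1.200000, DF = 0.821429, PV = 0.985715
  t = 4.0000: CF_t = 1.200000, DF = 0.798667, PV = 0.958400
  t = 4.5000: CF_t = 1.200000, DF = 0.776536, PV = 0.931843
  t = 5.0000: CF_t = 1.200000, DF = 0.755018, PV = 0.906021
  t = 5.5000: CF_t = 1.200000, DF = 0.734096, PV = 0.880915
  t = 6.0000: CF_t = 1.200000, DF = 0.713754, PV = 0.856505
  t = 6.5000: CF_t = 1.200000, DF = 0.693976, PV = 0.832771
  t = 7.0000: CF_t = 1.200000, DF = 0.674745, PV = 0.809694
  t = 7.5000: CF_t = 1.200000, DF = 0.656048, PV = 0.787257
  t = 8.0000: CF_t = 1.200000, DF = 0.637869, PV = 0.765442
  t = 8.5000: CF_t = 1.200000, DF = 0.620193, PV = 0.744232
  t = 9.0000: CF_t = 1.200000, DF = 0.603007, PV = 0.723609
  t = 9.5000: CF_t = 1.200000, DF = 0.586298, PV = 0.703558
  t = 10.0000: CF_t = 101.200000, DF = 0.570051, PV = 57.689210
Price P = sum_t PV_t = 75.108244
Macaulay numerator sum_t t * PV_t:
  t * PV_t at t = 0.5000: 0.583374
  t * PV_t at t = 1.0000: 1.134417
  t * PV_t at t = 1.5000: 1.654473
  t * PV_t at t = 2.0000: 2.144836
  t * PV_t at t = 2.5000: 2.606752
  t * PV_t at t = 3.0000: 3.041422
  t * PV_t at t = 3.5000: 3.450001
  t * PV_t at t = 4.0000: 3.833601
  t * PV_t at t = 4.5000: 4.193292
  t * PV_t at t = 5.0000: 4.530105
  t * PV_t at t = 5.5000: 4.845032
  t * PV_t at t = 6.0000: 5.139028
  t * PV_t at t = 6.5000: 5.413009
  t * PV_t at t = 7.0000: 5.667860
  t * PV_t at t = 7.5000: 5.904431
  t * PV_t at t = 8.0000: 6.123539
  t * PV_t at t = 8.5000: 6.325970
  t * PV_t at t = 9.0000: 6.512480
  t * PV_t at t = 9.5000: 6.683797
  t * PV_t at t = 10.0000: 576.892100
Macaulay duration D = (sum_t t * PV_t) / P = 656.679520 / 75.108244 = 8.743108

Answer: Macaulay duration = 8.7431 years


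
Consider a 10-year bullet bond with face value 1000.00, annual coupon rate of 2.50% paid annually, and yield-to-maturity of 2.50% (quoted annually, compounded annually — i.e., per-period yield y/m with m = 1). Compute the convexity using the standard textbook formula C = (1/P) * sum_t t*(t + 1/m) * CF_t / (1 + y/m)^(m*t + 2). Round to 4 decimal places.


Answer: Convexity = 90.4493

Derivation:
Coupon per period c = face * coupon_rate / m = 25.000000
Periods per year m = 1; per-period yield y/m = 0.025000
Number of cashflows N = 10
Cashflows (t years, CF_t, discount factor 1/(1+y/m)^(m*t), PV):
  t = 1.0000: CF_t = 25.000000, DF = 0.975610, PV = 24.390244
  t = 2.0000: CF_t = 25.000000, DF = 0.951814, PV = 23.795360
  t = 3.0000: CF_t = 25.000000, DF = 0.928599, PV = 23.214985
  t = 4.0000: CF_t = 25.000000, DF = 0.905951, PV = 22.648766
  t = 5.0000: CF_t = 25.000000, DF = 0.883854, PV = 22.096357
  t = 6.0000: CF_t = 25.000000, DF = 0.862297, PV = 21.557422
  t = 7.0000: CF_t = 25.000000, DF = 0.841265, PV = 21.031631
  t = 8.0000: CF_t = 25.000000, DF = 0.820747, PV = 20.518664
  t = 9.0000: CF_t = 25.000000, DF = 0.800728, PV = 20.018209
  t = 10.0000: CF_t = 1025.000000, DF = 0.781198, PV = 800.728362
Price P = sum_t PV_t = 1000.000000
Convexity numerator sum_t t*(t + 1/m) * CF_t / (1+y/m)^(m*t + 2):
  t = 1.0000: term = 46.429971
  t = 2.0000: term = 135.892597
  t = 3.0000: term = 265.156286
  t = 4.0000: term = 431.148433
  t = 5.0000: term = 630.948926
  t = 6.0000: term = 861.783899
  t = 7.0000: term = 1121.019706
  t = 8.0000: term = 1406.157123
  t = 9.0000: term = 1714.825760
  t = 10.0000: term = 83835.926039
Convexity = (1/P) * sum = 90449.288741 / 1000.000000 = 90.449289


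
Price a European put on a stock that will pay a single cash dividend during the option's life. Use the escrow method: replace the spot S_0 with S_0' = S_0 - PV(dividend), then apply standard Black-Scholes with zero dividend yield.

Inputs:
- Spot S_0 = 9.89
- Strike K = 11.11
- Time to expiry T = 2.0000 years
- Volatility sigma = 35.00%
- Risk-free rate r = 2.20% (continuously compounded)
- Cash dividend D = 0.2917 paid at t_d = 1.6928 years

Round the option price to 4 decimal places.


PV(D) = D * exp(-r * t_d) = 0.2917 * 0.96344334 = 0.28103642
S_0' = S_0 - PV(D) = 9.8900 - 0.28103642 = 9.60896358
d1 = (ln(S_0'/K) + (r + sigma^2/2)*T) / (sigma*sqrt(T)) = 0.04313506
d2 = d1 - sigma*sqrt(T) = -0.45183969
exp(-rT) = 0.95695396
N(-d1) = 0.48279694; N(-d2) = 0.67430776
P = K * exp(-rT) * N(-d2) - S_0' * N(-d1) = 11.1100 * 0.95695396 * 0.67430776 - 9.60896358 * 0.48279694 = 2.5299

Answer: Price = 2.5299


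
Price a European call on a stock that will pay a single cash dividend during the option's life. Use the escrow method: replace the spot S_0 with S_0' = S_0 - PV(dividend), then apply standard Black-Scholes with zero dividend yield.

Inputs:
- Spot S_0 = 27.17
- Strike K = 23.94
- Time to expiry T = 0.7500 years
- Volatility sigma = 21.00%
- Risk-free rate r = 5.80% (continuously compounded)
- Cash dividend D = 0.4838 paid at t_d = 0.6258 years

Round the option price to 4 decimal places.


PV(D) = D * exp(-r * t_d) = 0.4838 * 0.96435442 = 0.46655467
S_0' = S_0 - PV(D) = 27.1700 - 0.46655467 = 26.70344533
d1 = (ln(S_0'/K) + (r + sigma^2/2)*T) / (sigma*sqrt(T)) = 0.93079528
d2 = d1 - sigma*sqrt(T) = 0.74892995
exp(-rT) = 0.95743255
N(d1) = 0.82402026; N(d2) = 0.77305029
C = S_0' * N(d1) - K * exp(-rT) * N(d2) = 26.70344533 * 0.82402026 - 23.9400 * 0.95743255 * 0.77305029 = 4.2851

Answer: Price = 4.2851


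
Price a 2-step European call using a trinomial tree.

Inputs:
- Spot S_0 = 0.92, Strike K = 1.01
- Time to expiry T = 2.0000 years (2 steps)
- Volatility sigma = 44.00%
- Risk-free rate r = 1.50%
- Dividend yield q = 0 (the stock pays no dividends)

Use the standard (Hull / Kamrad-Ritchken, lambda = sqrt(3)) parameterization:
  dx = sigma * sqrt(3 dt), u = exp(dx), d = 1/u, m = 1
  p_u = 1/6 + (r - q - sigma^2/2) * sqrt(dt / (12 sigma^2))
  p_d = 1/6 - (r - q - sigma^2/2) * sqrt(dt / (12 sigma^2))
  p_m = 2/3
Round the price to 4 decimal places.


dt = T/N = 1.000000; dx = sigma*sqrt(3*dt) = 0.762102
u = exp(dx) = 2.142776; d = 1/u = 0.466684
p_u = 0.112999, p_m = 0.666667, p_d = 0.220334
Discount per step: exp(-r*dt) = 0.985112
Stock lattice S(k, j) with j the centered position index:
  k=0: S(0,+0) = 0.9200
  k=1: S(1,-1) = 0.4293; S(1,+0) = 0.9200; S(1,+1) = 1.9714
  k=2: S(2,-2) = 0.2004; S(2,-1) = 0.4293; S(2,+0) = 0.9200; S(2,+1) = 1.9714; S(2,+2) = 4.2242
Terminal payoffs V(N, j) = max(S_T - K, 0):
  V(2,-2) = 0.000000; V(2,-1) = 0.000000; V(2,+0) = 0.000000; V(2,+1) = 0.961354; V(2,+2) = 3.214171
Backward induction: V(k, j) = exp(-r*dt) * [p_u * V(k+1, j+1) + p_m * V(k+1, j) + p_d * V(k+1, j-1)]
  V(1,-1) = exp(-r*dt) * [p_u*0.000000 + p_m*0.000000 + p_d*0.000000] = 0.000000
  V(1,+0) = exp(-r*dt) * [p_u*0.961354 + p_m*0.000000 + p_d*0.000000] = 0.107015
  V(1,+1) = exp(-r*dt) * [p_u*3.214171 + p_m*0.961354 + p_d*0.000000] = 0.989153
  V(0,+0) = exp(-r*dt) * [p_u*0.989153 + p_m*0.107015 + p_d*0.000000] = 0.180391

Answer: Price = V(0,0) = 0.1804


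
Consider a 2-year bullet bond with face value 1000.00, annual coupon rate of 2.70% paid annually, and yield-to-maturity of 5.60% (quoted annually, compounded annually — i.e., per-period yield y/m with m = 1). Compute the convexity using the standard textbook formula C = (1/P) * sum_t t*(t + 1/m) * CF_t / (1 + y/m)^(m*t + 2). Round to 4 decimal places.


Coupon per period c = face * coupon_rate / m = 27.000000
Periods per year m = 1; per-period yield y/m = 0.056000
Number of cashflows N = 2
Cashflows (t years, CF_t, discount factor 1/(1+y/m)^(m*t), PV):
  t = 1.0000: CF_t = 27.000000, DF = 0.946970, PV = 25.568182
  t = 2.0000: CF_t = 1027.000000, DF = 0.896752, PV = 920.963900
Price P = sum_t PV_t = 946.532082
Convexity numerator sum_t t*(t + 1/m) * CF_t / (1+y/m)^(m*t + 2):
  t = 1.0000: term = 45.856616
  t = 2.0000: term = 4955.255146
Convexity = (1/P) * sum = 5001.111762 / 946.532082 = 5.283616

Answer: Convexity = 5.2836


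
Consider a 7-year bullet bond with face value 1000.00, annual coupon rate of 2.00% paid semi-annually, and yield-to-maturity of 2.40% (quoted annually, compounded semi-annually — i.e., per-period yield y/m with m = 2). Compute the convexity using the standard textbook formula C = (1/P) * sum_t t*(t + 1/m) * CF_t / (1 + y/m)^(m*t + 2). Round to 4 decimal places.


Coupon per period c = face * coupon_rate / m = 10.000000
Periods per year m = 2; per-period yield y/m = 0.012000
Number of cashflows N = 14
Cashflows (t years, CF_t, discount factor 1/(1+y/m)^(m*t), PV):
  t = 0.5000: CF_t = 10.000000, DF = 0.988142, PV = 9.881423
  t = 1.0000: CF_t = 10.000000, DF = 0.976425, PV = 9.764252
  t = 1.5000: CF_t = 10.000000, DF = 0.964847, PV = 9.648470
  t = 2.0000: CF_t = 10.000000, DF = 0.953406, PV = 9.534062
  t = 2.5000: CF_t = 10.000000, DF = 0.942101, PV = 9.421009
  t = 3.0000: CF_t = 10.000000, DF = 0.930930, PV = 9.309298
  t = 3.5000: CF_t = 10.000000, DF = 0.919891, PV = 9.198911
  t = 4.0000: CF_t = 10.000000, DF = 0.908983, PV = 9.089833
  t = 4.5000: CF_t = 10.000000, DF = 0.898205, PV = 8.982048
  t = 5.0000: CF_t = 10.000000, DF = 0.887554, PV = 8.875542
  t = 5.5000: CF_t = 10.000000, DF = 0.877030, PV = 8.770298
  t = 6.0000: CF_t = 10.000000, DF = 0.866630, PV = 8.666303
  t = 6.5000: CF_t = 10.000000, DF = 0.856354, PV = 8.563540
  t = 7.0000: CF_t = 1010.000000, DF = 0.846200, PV = 854.661614
Price P = sum_t PV_t = 974.366603
Convexity numerator sum_t t*(t + 1/m) * CF_t / (1+y/m)^(m*t + 2):
  t = 0.5000: term = 4.824235
  t = 1.0000: term = 14.301092
  t = 1.5000: term = 28.263028
  t = 2.0000: term = 46.546489
  t = 2.5000: term = 68.991832
  t = 3.0000: term = 95.443246
  t = 3.5000: term = 125.748677
  t = 4.0000: term = 159.759753
  t = 4.5000: term = 197.331711
  t = 5.0000: term = 238.323322
  t = 5.5000: term = 282.596824
  t = 6.0000: term = 330.017851
  t = 6.5000: term = 380.455362
  t = 7.0000: term = 43811.939283
Convexity = (1/P) * sum = 45784.542704 / 974.366603 = 46.989031

Answer: Convexity = 46.9890


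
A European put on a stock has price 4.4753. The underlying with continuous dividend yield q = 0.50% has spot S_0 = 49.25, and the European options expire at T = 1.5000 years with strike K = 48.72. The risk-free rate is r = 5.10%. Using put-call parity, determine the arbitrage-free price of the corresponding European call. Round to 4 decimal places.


Answer: Call price = 8.2254

Derivation:
Put-call parity: C - P = S_0 * exp(-qT) - K * exp(-rT).
S_0 * exp(-qT) = 49.2500 * 0.99252805 = 48.88200670
K * exp(-rT) = 48.7200 * 0.92635291 = 45.13191398
C = P + S*exp(-qT) - K*exp(-rT)
C = 4.4753 + 48.88200670 - 45.13191398 = 8.2254


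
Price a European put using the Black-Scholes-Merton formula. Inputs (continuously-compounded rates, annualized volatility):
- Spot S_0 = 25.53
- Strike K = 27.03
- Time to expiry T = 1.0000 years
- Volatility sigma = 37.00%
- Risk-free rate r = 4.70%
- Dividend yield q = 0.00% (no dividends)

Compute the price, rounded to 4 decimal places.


Answer: Price = 3.8969

Derivation:
d1 = (ln(S/K) + (r - q + 0.5*sigma^2) * T) / (sigma * sqrt(T)) = 0.15772127
d2 = d1 - sigma * sqrt(T) = -0.21227873
exp(-rT) = 0.95408740; exp(-qT) = 1.00000000
P = K * exp(-rT) * N(-d2) - S_0 * exp(-qT) * N(-d1)
N(-d1) = 0.43733822; N(-d2) = 0.58405520
P = 27.0300 * 0.95408740 * 0.58405520 - 25.5300 * 1.00000000 * 0.43733822 = 3.8969


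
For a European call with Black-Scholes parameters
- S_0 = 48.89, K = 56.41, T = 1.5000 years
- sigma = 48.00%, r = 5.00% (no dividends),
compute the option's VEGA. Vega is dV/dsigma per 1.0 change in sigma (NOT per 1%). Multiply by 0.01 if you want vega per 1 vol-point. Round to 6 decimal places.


Answer: Vega = 23.511729

Derivation:
d1 = 0.1781432731; d2 = -0.4097342652
phi(d1) = 0.3926620165; exp(-qT) = 1.0000000000; exp(-rT) = 0.9277434863
Vega = S * exp(-qT) * phi(d1) * sqrt(T) = 48.8900 * 1.0000000000 * 0.3926620165 * 1.2247448714 = 23.511729


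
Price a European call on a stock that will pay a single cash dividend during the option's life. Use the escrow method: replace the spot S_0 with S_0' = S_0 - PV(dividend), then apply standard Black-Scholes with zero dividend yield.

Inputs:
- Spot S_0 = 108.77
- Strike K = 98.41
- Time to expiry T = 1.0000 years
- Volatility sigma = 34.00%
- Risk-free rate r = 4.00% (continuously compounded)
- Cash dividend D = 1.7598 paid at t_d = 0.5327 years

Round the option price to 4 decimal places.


PV(D) = D * exp(-r * t_d) = 1.7598 * 0.97891741 = 1.72269886
S_0' = S_0 - PV(D) = 108.7700 - 1.72269886 = 107.04730114
d1 = (ln(S_0'/K) + (r + sigma^2/2)*T) / (sigma*sqrt(T)) = 0.53508347
d2 = d1 - sigma*sqrt(T) = 0.19508347
exp(-rT) = 0.96078944
N(d1) = 0.70370393; N(d2) = 0.57733620
C = S_0' * N(d1) - K * exp(-rT) * N(d2) = 107.04730114 * 0.70370393 - 98.4100 * 0.96078944 * 0.57733620 = 20.7417

Answer: Price = 20.7417


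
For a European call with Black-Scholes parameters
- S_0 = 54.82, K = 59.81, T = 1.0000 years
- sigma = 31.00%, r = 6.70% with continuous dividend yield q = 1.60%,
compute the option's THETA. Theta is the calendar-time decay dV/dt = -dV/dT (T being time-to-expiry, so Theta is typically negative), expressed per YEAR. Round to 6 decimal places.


Answer: Theta = -4.361524

Derivation:
d1 = 0.0384910317; d2 = -0.2715089683
phi(d1) = 0.3986468615; exp(-qT) = 0.9841273201; exp(-rT) = 0.9351952013
Theta = -S*exp(-qT)*phi(d1)*sigma/(2*sqrt(T)) - r*K*exp(-rT)*N(d2) + q*S*exp(-qT)*N(d1)
N(d1) = 0.5153519091; N(d2) = 0.3929998015; sqrt(T) = 1.0000000000
Term 1 = -54.8200 * 0.9841273201 * 0.3986468615 * 0.3100 / (2 * 1.0000000000) = -3.3335760477
Term 2 = -0.0670 * 59.8100 * 0.9351952013 * 0.3929998015 = -1.4727980681
Term 3 = 0.0160 * 54.8200 * 0.9841273201 * 0.5153519091 = 0.4448506110
Theta = -3.3335760477 + (-1.4727980681) + (0.4448506110) = -4.361524


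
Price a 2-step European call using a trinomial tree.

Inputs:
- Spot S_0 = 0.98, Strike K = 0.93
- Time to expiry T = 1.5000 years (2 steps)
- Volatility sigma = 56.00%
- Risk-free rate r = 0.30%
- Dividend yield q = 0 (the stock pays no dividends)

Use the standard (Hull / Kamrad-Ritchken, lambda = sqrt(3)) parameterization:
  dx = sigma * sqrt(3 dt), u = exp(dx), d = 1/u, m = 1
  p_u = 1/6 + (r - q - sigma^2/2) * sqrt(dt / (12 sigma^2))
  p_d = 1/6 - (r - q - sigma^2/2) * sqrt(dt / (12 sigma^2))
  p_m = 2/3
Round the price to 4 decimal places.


Answer: Price = V(0,0) = 0.2401

Derivation:
dt = T/N = 0.750000; dx = sigma*sqrt(3*dt) = 0.840000
u = exp(dx) = 2.316367; d = 1/u = 0.431711
p_u = 0.098006, p_m = 0.666667, p_d = 0.235327
Discount per step: exp(-r*dt) = 0.997753
Stock lattice S(k, j) with j the centered position index:
  k=0: S(0,+0) = 0.9800
  k=1: S(1,-1) = 0.4231; S(1,+0) = 0.9800; S(1,+1) = 2.2700
  k=2: S(2,-2) = 0.1826; S(2,-1) = 0.4231; S(2,+0) = 0.9800; S(2,+1) = 2.2700; S(2,+2) = 5.2582
Terminal payoffs V(N, j) = max(S_T - K, 0):
  V(2,-2) = 0.000000; V(2,-1) = 0.000000; V(2,+0) = 0.050000; V(2,+1) = 1.340040; V(2,+2) = 4.328245
Backward induction: V(k, j) = exp(-r*dt) * [p_u * V(k+1, j+1) + p_m * V(k+1, j) + p_d * V(k+1, j-1)]
  V(1,-1) = exp(-r*dt) * [p_u*0.050000 + p_m*0.000000 + p_d*0.000000] = 0.004889
  V(1,+0) = exp(-r*dt) * [p_u*1.340040 + p_m*0.050000 + p_d*0.000000] = 0.164295
  V(1,+1) = exp(-r*dt) * [p_u*4.328245 + p_m*1.340040 + p_d*0.050000] = 1.326332
  V(0,+0) = exp(-r*dt) * [p_u*1.326332 + p_m*0.164295 + p_d*0.004889] = 0.240128


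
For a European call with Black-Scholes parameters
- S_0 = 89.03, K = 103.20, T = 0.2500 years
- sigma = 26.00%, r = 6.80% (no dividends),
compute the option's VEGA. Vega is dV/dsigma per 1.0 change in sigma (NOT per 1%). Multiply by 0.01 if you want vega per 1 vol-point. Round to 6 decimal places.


d1 = -0.9403497036; d2 = -1.0703497036
phi(d1) = 0.2563869850; exp(-qT) = 1.0000000000; exp(-rT) = 0.9831436846
Vega = S * exp(-qT) * phi(d1) * sqrt(T) = 89.0300 * 1.0000000000 * 0.2563869850 * 0.5000000000 = 11.413067

Answer: Vega = 11.413067


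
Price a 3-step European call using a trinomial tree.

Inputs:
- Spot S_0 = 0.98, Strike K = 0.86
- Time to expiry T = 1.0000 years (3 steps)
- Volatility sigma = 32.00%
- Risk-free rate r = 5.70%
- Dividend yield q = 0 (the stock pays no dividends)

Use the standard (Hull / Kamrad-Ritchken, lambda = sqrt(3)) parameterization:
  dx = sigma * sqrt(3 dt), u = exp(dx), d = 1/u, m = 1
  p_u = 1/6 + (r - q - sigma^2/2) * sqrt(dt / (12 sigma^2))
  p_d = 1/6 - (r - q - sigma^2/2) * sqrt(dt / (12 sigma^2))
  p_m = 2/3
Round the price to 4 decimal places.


Answer: Price = V(0,0) = 0.2195

Derivation:
dt = T/N = 0.333333; dx = sigma*sqrt(3*dt) = 0.320000
u = exp(dx) = 1.377128; d = 1/u = 0.726149
p_u = 0.169687, p_m = 0.666667, p_d = 0.163646
Discount per step: exp(-r*dt) = 0.981179
Stock lattice S(k, j) with j the centered position index:
  k=0: S(0,+0) = 0.9800
  k=1: S(1,-1) = 0.7116; S(1,+0) = 0.9800; S(1,+1) = 1.3496
  k=2: S(2,-2) = 0.5167; S(2,-1) = 0.7116; S(2,+0) = 0.9800; S(2,+1) = 1.3496; S(2,+2) = 1.8586
  k=3: S(3,-3) = 0.3752; S(3,-2) = 0.5167; S(3,-1) = 0.7116; S(3,+0) = 0.9800; S(3,+1) = 1.3496; S(3,+2) = 1.8586; S(3,+3) = 2.5595
Terminal payoffs V(N, j) = max(S_T - K, 0):
  V(3,-3) = 0.000000; V(3,-2) = 0.000000; V(3,-1) = 0.000000; V(3,+0) = 0.120000; V(3,+1) = 0.489585; V(3,+2) = 0.998551; V(3,+3) = 1.699463
Backward induction: V(k, j) = exp(-r*dt) * [p_u * V(k+1, j+1) + p_m * V(k+1, j) + p_d * V(k+1, j-1)]
  V(2,-2) = exp(-r*dt) * [p_u*0.000000 + p_m*0.000000 + p_d*0.000000] = 0.000000
  V(2,-1) = exp(-r*dt) * [p_u*0.120000 + p_m*0.000000 + p_d*0.000000] = 0.019979
  V(2,+0) = exp(-r*dt) * [p_u*0.489585 + p_m*0.120000 + p_d*0.000000] = 0.160007
  V(2,+1) = exp(-r*dt) * [p_u*0.998551 + p_m*0.489585 + p_d*0.120000] = 0.505768
  V(2,+2) = exp(-r*dt) * [p_u*1.699463 + p_m*0.998551 + p_d*0.489585] = 1.014733
  V(1,-1) = exp(-r*dt) * [p_u*0.160007 + p_m*0.019979 + p_d*0.000000] = 0.039709
  V(1,+0) = exp(-r*dt) * [p_u*0.505768 + p_m*0.160007 + p_d*0.019979] = 0.192079
  V(1,+1) = exp(-r*dt) * [p_u*1.014733 + p_m*0.505768 + p_d*0.160007] = 0.525471
  V(0,+0) = exp(-r*dt) * [p_u*0.525471 + p_m*0.192079 + p_d*0.039709] = 0.219506


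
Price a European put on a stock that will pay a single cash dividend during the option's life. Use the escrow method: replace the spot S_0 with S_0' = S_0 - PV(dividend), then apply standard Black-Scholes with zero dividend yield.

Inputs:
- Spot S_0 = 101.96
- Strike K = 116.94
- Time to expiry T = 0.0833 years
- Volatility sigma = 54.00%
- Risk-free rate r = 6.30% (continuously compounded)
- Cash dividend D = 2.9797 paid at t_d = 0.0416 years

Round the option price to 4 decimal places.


PV(D) = D * exp(-r * t_d) = 2.9797 * 0.99738263 = 2.97190103
S_0' = S_0 - PV(D) = 101.9600 - 2.97190103 = 98.98809897
d1 = (ln(S_0'/K) + (r + sigma^2/2)*T) / (sigma*sqrt(T)) = -0.95774824
d2 = d1 - sigma*sqrt(T) = -1.11360163
exp(-rT) = 0.99476585
N(-d1) = 0.83090514; N(-d2) = 0.86727494
P = K * exp(-rT) * N(-d2) - S_0' * N(-d1) = 116.9400 * 0.99476585 * 0.86727494 - 98.98809897 * 0.83090514 = 18.6386

Answer: Price = 18.6386


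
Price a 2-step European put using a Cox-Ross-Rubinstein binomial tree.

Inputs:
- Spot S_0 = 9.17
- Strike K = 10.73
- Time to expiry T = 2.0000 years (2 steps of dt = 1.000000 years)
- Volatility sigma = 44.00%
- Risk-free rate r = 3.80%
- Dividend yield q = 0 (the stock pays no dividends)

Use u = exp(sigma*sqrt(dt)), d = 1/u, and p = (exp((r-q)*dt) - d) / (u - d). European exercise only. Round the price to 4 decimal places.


dt = T/N = 1.000000
u = exp(sigma*sqrt(dt)) = 1.552707; d = 1/u = 0.644036
p = (exp((r-q)*dt) - d) / (u - d) = 0.434365
Discount per step: exp(-r*dt) = 0.962713
Stock lattice S(k, i) with i counting down-moves:
  k=0: S(0,0) = 9.1700
  k=1: S(1,0) = 14.2383; S(1,1) = 5.9058
  k=2: S(2,0) = 22.1080; S(2,1) = 9.1700; S(2,2) = 3.8036
Terminal payoffs V(N, i) = max(K - S_T, 0):
  V(2,0) = 0.000000; V(2,1) = 1.560000; V(2,2) = 6.926441
Backward induction: V(k, i) = exp(-r*dt) * [p * V(k+1, i) + (1-p) * V(k+1, i+1)].
  V(1,0) = exp(-r*dt) * [p*0.000000 + (1-p)*1.560000] = 0.849489
  V(1,1) = exp(-r*dt) * [p*1.560000 + (1-p)*6.926441] = 4.424096
  V(0,0) = exp(-r*dt) * [p*0.849489 + (1-p)*4.424096] = 2.764345

Answer: Price = V(0,0) = 2.7643


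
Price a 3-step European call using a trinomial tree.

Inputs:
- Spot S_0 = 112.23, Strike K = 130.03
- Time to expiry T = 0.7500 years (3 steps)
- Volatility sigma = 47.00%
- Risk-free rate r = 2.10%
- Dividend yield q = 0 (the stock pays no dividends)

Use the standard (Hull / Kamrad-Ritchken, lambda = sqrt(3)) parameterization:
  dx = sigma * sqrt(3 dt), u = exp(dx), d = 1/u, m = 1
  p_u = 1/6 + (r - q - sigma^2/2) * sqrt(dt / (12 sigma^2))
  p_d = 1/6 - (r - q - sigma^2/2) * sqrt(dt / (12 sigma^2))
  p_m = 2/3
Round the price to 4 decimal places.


Answer: Price = V(0,0) = 12.8445

Derivation:
dt = T/N = 0.250000; dx = sigma*sqrt(3*dt) = 0.407032
u = exp(dx) = 1.502352; d = 1/u = 0.665623
p_u = 0.139196, p_m = 0.666667, p_d = 0.194137
Discount per step: exp(-r*dt) = 0.994764
Stock lattice S(k, j) with j the centered position index:
  k=0: S(0,+0) = 112.2300
  k=1: S(1,-1) = 74.7029; S(1,+0) = 112.2300; S(1,+1) = 168.6090
  k=2: S(2,-2) = 49.7239; S(2,-1) = 74.7029; S(2,+0) = 112.2300; S(2,+1) = 168.6090; S(2,+2) = 253.3100
  k=3: S(3,-3) = 33.0974; S(3,-2) = 49.7239; S(3,-1) = 74.7029; S(3,+0) = 112.2300; S(3,+1) = 168.6090; S(3,+2) = 253.3100; S(3,+3) = 380.5609
Terminal payoffs V(N, j) = max(S_T - K, 0):
  V(3,-3) = 0.000000; V(3,-2) = 0.000000; V(3,-1) = 0.000000; V(3,+0) = 0.000000; V(3,+1) = 38.578975; V(3,+2) = 123.280046; V(3,+3) = 250.530877
Backward induction: V(k, j) = exp(-r*dt) * [p_u * V(k+1, j+1) + p_m * V(k+1, j) + p_d * V(k+1, j-1)]
  V(2,-2) = exp(-r*dt) * [p_u*0.000000 + p_m*0.000000 + p_d*0.000000] = 0.000000
  V(2,-1) = exp(-r*dt) * [p_u*0.000000 + p_m*0.000000 + p_d*0.000000] = 0.000000
  V(2,+0) = exp(-r*dt) * [p_u*38.578975 + p_m*0.000000 + p_d*0.000000] = 5.341938
  V(2,+1) = exp(-r*dt) * [p_u*123.280046 + p_m*38.578975 + p_d*0.000000] = 42.654936
  V(2,+2) = exp(-r*dt) * [p_u*250.530877 + p_m*123.280046 + p_d*38.578975] = 123.897140
  V(1,-1) = exp(-r*dt) * [p_u*5.341938 + p_m*0.000000 + p_d*0.000000] = 0.739685
  V(1,+0) = exp(-r*dt) * [p_u*42.654936 + p_m*5.341938 + p_d*0.000000] = 9.448971
  V(1,+1) = exp(-r*dt) * [p_u*123.897140 + p_m*42.654936 + p_d*5.341938] = 46.475099
  V(0,+0) = exp(-r*dt) * [p_u*46.475099 + p_m*9.448971 + p_d*0.739685] = 12.844473


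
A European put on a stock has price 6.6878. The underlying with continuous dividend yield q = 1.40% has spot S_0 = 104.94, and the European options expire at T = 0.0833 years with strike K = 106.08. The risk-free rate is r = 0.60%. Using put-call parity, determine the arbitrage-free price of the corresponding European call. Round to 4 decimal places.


Answer: Call price = 5.4785

Derivation:
Put-call parity: C - P = S_0 * exp(-qT) - K * exp(-rT).
S_0 * exp(-qT) = 104.9400 * 0.99883448 = 104.81769030
K * exp(-rT) = 106.0800 * 0.99950032 = 106.02699446
C = P + S*exp(-qT) - K*exp(-rT)
C = 6.6878 + 104.81769030 - 106.02699446 = 5.4785


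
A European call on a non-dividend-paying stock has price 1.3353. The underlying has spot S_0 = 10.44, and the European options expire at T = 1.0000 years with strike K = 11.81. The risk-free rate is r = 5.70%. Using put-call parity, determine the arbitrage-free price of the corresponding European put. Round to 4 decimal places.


Put-call parity: C - P = S_0 * exp(-qT) - K * exp(-rT).
S_0 * exp(-qT) = 10.4400 * 1.00000000 = 10.44000000
K * exp(-rT) = 11.8100 * 0.94459407 = 11.15565596
P = C - S*exp(-qT) + K*exp(-rT)
P = 1.3353 - 10.44000000 + 11.15565596 = 2.0510

Answer: Put price = 2.0510


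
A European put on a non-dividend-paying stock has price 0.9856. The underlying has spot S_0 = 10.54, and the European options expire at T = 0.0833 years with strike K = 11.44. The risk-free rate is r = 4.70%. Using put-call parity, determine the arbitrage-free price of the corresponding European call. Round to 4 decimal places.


Put-call parity: C - P = S_0 * exp(-qT) - K * exp(-rT).
S_0 * exp(-qT) = 10.5400 * 1.00000000 = 10.54000000
K * exp(-rT) = 11.4400 * 0.99609255 = 11.39529882
C = P + S*exp(-qT) - K*exp(-rT)
C = 0.9856 + 10.54000000 - 11.39529882 = 0.1303

Answer: Call price = 0.1303


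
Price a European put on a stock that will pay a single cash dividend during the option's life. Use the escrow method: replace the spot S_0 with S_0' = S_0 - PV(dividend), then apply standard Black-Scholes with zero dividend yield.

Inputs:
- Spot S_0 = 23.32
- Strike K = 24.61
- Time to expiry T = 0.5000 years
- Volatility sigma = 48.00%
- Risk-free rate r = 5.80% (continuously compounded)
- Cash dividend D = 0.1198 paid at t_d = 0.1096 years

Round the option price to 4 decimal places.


PV(D) = D * exp(-r * t_d) = 0.1198 * 0.99366336 = 0.11904087
S_0' = S_0 - PV(D) = 23.3200 - 0.11904087 = 23.20095913
d1 = (ln(S_0'/K) + (r + sigma^2/2)*T) / (sigma*sqrt(T)) = 0.08143736
d2 = d1 - sigma*sqrt(T) = -0.25797390
exp(-rT) = 0.97141646
N(-d1) = 0.46754707; N(-d2) = 0.60178647
P = K * exp(-rT) * N(-d2) - S_0' * N(-d1) = 24.6100 * 0.97141646 * 0.60178647 - 23.20095913 * 0.46754707 = 3.5391

Answer: Price = 3.5391
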